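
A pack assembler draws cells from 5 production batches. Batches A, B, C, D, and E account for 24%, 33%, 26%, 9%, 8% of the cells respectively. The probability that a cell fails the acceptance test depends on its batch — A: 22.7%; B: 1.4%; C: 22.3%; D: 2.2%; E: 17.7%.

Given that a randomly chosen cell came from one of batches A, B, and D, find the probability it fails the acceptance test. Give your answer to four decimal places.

P(F|S) ≈ 0.0925

Let S = {A, B, D}.
P(S) = 0.24 + 0.33 + 0.09 = 0.66.
P(F ∩ S) = 0.227·0.24 + 0.014·0.33 + 0.022·0.09 = 0.05448 + 0.00462 + 0.00198 = 0.06108.
P(F | S) = 0.06108 / 0.66 = 0.092545…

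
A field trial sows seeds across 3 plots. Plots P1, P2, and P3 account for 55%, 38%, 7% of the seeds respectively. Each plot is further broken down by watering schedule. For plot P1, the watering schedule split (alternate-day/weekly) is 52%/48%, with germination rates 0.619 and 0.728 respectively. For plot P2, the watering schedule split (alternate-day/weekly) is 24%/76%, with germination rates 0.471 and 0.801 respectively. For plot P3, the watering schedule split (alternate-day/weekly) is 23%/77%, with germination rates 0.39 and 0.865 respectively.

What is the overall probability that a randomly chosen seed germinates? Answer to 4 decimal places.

P(G|P1) = 0.52·0.619 + 0.48·0.728 = 0.32188 + 0.34944 = 0.67132
P(G|P2) = 0.24·0.471 + 0.76·0.801 = 0.11304 + 0.60876 = 0.7218
P(G|P3) = 0.23·0.39 + 0.77·0.865 = 0.0897 + 0.66605 = 0.75575
By total probability over the outer partition,
P(G) = 0.55·0.67132 + 0.38·0.7218 + 0.07·0.75575
      = 0.369226 + 0.274284 + 0.0529025 = 0.6964125

0.6964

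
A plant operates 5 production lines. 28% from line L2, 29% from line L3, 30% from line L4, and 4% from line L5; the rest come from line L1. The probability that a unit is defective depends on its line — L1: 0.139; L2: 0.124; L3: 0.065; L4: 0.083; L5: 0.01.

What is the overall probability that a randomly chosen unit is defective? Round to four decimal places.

P(D) ≈ 0.0914

P(L1) = 1 − (0.28 + 0.29 + 0.3 + 0.04) = 0.09.
P(D) = P(D|L1)·P(L1) + P(D|L2)·P(L2) + P(D|L3)·P(L3) + P(D|L4)·P(L4) + P(D|L5)·P(L5)
      = 0.139·0.09 + 0.124·0.28 + 0.065·0.29 + 0.083·0.3 + 0.01·0.04
      = 0.01251 + 0.03472 + 0.01885 + 0.0249 + 0.0004 = 0.09138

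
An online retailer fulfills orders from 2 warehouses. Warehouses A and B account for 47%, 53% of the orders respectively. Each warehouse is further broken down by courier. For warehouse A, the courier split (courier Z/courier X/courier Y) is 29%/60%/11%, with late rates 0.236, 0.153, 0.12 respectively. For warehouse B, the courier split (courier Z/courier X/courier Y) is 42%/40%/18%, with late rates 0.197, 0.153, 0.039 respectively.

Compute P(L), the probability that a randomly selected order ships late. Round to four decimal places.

P(L|A) = 0.29·0.236 + 0.6·0.153 + 0.11·0.12 = 0.06844 + 0.0918 + 0.0132 = 0.17344
P(L|B) = 0.42·0.197 + 0.4·0.153 + 0.18·0.039 = 0.08274 + 0.0612 + 0.00702 = 0.15096
By total probability over the outer partition,
P(L) = 0.47·0.17344 + 0.53·0.15096
      = 0.0815168 + 0.0800088 = 0.1615256

0.1615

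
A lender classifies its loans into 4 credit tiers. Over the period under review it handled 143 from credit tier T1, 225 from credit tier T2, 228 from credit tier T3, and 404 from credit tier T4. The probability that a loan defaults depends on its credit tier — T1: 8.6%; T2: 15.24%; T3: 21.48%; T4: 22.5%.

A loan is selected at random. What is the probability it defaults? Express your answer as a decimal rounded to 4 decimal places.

0.1865

Total: 143 + 225 + 228 + 404 = 1000.
P(T1) = 143/1000 = 0.143. P(T2) = 225/1000 = 0.225. P(T3) = 228/1000 = 0.228. P(T4) = 404/1000 = 0.404.
P(D) = P(D|T1)·P(T1) + P(D|T2)·P(T2) + P(D|T3)·P(T3) + P(D|T4)·P(T4)
      = 0.086·0.143 + 0.1524·0.225 + 0.2148·0.228 + 0.225·0.404
      = 0.012298 + 0.03429 + 0.0489744 + 0.0909 = 0.1864624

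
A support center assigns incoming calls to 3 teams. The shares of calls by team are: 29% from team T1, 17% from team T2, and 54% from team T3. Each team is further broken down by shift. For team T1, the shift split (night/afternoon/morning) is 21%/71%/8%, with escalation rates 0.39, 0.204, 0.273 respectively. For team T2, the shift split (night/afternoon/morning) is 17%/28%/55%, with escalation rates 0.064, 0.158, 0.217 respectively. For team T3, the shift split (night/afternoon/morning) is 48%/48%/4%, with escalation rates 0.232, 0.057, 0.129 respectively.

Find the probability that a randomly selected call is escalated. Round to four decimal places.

P(E|T1) = 0.21·0.39 + 0.71·0.204 + 0.08·0.273 = 0.0819 + 0.14484 + 0.02184 = 0.24858
P(E|T2) = 0.17·0.064 + 0.28·0.158 + 0.55·0.217 = 0.01088 + 0.04424 + 0.11935 = 0.17447
P(E|T3) = 0.48·0.232 + 0.48·0.057 + 0.04·0.129 = 0.11136 + 0.02736 + 0.00516 = 0.14388
By total probability over the outer partition,
P(E) = 0.29·0.24858 + 0.17·0.17447 + 0.54·0.14388
      = 0.0720882 + 0.0296599 + 0.0776952 = 0.1794433

0.1794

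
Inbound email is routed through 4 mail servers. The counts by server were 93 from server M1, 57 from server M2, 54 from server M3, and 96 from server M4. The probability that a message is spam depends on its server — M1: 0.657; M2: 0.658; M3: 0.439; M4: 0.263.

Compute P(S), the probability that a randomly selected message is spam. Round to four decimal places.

0.4919

Total: 93 + 57 + 54 + 96 = 300.
P(M1) = 93/300 = 0.31. P(M2) = 57/300 = 0.19. P(M3) = 54/300 = 0.18. P(M4) = 96/300 = 0.32.
P(S) = P(S|M1)·P(M1) + P(S|M2)·P(M2) + P(S|M3)·P(M3) + P(S|M4)·P(M4)
      = 0.657·0.31 + 0.658·0.19 + 0.439·0.18 + 0.263·0.32
      = 0.20367 + 0.12502 + 0.07902 + 0.08416 = 0.49187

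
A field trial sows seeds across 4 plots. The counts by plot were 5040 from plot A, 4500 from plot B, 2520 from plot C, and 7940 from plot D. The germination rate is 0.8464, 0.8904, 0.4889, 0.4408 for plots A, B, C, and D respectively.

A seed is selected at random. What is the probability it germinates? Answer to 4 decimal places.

Total: 5040 + 4500 + 2520 + 7940 = 20000.
P(A) = 5040/20000 = 0.252. P(B) = 4500/20000 = 0.225. P(C) = 2520/20000 = 0.126. P(D) = 7940/20000 = 0.397.
Using total probability over the partition,
P(G) = P(G|A)·P(A) + P(G|B)·P(B) + P(G|C)·P(C) + P(G|D)·P(D)
      = 0.8464·0.252 + 0.8904·0.225 + 0.4889·0.126 + 0.4408·0.397
      = 0.2132928 + 0.20034 + 0.0616014 + 0.1749976 = 0.6502318

0.6502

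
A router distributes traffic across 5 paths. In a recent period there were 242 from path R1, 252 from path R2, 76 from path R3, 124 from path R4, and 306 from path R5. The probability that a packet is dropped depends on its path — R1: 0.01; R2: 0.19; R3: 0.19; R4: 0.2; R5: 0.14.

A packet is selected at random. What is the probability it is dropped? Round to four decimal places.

Total: 242 + 252 + 76 + 124 + 306 = 1000.
P(R1) = 242/1000 = 0.242. P(R2) = 252/1000 = 0.252. P(R3) = 76/1000 = 0.076. P(R4) = 124/1000 = 0.124. P(R5) = 306/1000 = 0.306.
Using total probability over the partition,
P(L) = P(L|R1)·P(R1) + P(L|R2)·P(R2) + P(L|R3)·P(R3) + P(L|R4)·P(R4) + P(L|R5)·P(R5)
      = 0.01·0.242 + 0.19·0.252 + 0.19·0.076 + 0.2·0.124 + 0.14·0.306
      = 0.00242 + 0.04788 + 0.01444 + 0.0248 + 0.04284 = 0.13238

P(L) ≈ 0.1324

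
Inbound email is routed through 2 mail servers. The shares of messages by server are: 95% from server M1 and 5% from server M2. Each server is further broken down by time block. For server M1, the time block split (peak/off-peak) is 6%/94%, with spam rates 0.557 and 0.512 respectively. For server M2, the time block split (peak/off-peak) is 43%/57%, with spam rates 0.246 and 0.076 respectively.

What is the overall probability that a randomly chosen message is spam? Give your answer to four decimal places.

0.4964

P(S|M1) = 0.06·0.557 + 0.94·0.512 = 0.03342 + 0.48128 = 0.5147
P(S|M2) = 0.43·0.246 + 0.57·0.076 = 0.10578 + 0.04332 = 0.1491
Then overall,
P(S) = 0.95·0.5147 + 0.05·0.1491
      = 0.488965 + 0.007455 = 0.49642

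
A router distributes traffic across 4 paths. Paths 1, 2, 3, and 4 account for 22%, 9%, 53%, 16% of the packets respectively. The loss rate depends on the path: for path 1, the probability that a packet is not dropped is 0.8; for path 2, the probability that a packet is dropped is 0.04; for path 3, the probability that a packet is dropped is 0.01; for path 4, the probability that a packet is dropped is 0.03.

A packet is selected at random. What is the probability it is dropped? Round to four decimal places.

P(L|1) = 1 − 0.8 = 0.2.
By the law of total probability,
P(L) = P(L|1)·P(1) + P(L|2)·P(2) + P(L|3)·P(3) + P(L|4)·P(4)
      = 0.2·0.22 + 0.04·0.09 + 0.01·0.53 + 0.03·0.16
      = 0.044 + 0.0036 + 0.0053 + 0.0048 = 0.0577

P(L) ≈ 0.0577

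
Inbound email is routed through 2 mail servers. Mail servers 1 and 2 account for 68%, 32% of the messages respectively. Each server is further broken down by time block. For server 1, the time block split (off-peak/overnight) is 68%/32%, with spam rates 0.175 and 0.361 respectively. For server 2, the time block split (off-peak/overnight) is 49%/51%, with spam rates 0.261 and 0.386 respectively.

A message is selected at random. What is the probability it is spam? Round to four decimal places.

P(S|1) = 0.68·0.175 + 0.32·0.361 = 0.119 + 0.11552 = 0.23452
P(S|2) = 0.49·0.261 + 0.51·0.386 = 0.12789 + 0.19686 = 0.32475
Then overall,
P(S) = 0.68·0.23452 + 0.32·0.32475
      = 0.1594736 + 0.10392 = 0.2633936

P(S) ≈ 0.2634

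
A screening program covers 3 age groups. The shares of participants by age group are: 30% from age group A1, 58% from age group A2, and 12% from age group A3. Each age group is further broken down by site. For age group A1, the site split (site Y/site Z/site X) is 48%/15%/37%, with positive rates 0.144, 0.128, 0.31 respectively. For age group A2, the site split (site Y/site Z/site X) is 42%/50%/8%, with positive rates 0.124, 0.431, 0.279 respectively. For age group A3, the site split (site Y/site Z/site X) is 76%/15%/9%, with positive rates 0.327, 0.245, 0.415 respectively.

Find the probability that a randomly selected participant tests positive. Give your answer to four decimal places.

0.2678

P(T|A1) = 0.48·0.144 + 0.15·0.128 + 0.37·0.31 = 0.06912 + 0.0192 + 0.1147 = 0.20302
P(T|A2) = 0.42·0.124 + 0.5·0.431 + 0.08·0.279 = 0.05208 + 0.2155 + 0.02232 = 0.2899
P(T|A3) = 0.76·0.327 + 0.15·0.245 + 0.09·0.415 = 0.24852 + 0.03675 + 0.03735 = 0.32262
By total probability over the outer partition,
P(T) = 0.3·0.20302 + 0.58·0.2899 + 0.12·0.32262
      = 0.060906 + 0.168142 + 0.0387144 = 0.2677624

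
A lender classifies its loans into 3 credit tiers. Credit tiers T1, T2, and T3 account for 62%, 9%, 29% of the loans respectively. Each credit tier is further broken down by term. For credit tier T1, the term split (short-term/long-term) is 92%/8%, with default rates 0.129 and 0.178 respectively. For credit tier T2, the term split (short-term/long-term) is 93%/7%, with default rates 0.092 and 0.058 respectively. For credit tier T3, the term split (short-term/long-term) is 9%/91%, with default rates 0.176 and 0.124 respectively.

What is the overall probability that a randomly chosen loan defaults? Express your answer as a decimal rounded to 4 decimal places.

P(D|T1) = 0.92·0.129 + 0.08·0.178 = 0.11868 + 0.01424 = 0.13292
P(D|T2) = 0.93·0.092 + 0.07·0.058 = 0.08556 + 0.00406 = 0.08962
P(D|T3) = 0.09·0.176 + 0.91·0.124 = 0.01584 + 0.11284 = 0.12868
Then overall,
P(D) = 0.62·0.13292 + 0.09·0.08962 + 0.29·0.12868
      = 0.0824104 + 0.0080658 + 0.0373172 = 0.1277934

0.1278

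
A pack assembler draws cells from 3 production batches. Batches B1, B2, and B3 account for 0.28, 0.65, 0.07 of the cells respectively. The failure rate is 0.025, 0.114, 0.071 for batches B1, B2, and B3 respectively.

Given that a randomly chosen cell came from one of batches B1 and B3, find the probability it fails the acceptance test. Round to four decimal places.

Let S = {B1, B3}.
P(S) = 0.28 + 0.07 = 0.35.
P(F ∩ S) = 0.025·0.28 + 0.071·0.07 = 0.007 + 0.00497 = 0.01197.
P(F | S) = 0.01197 / 0.35 = 0.034200…

P(F|S) ≈ 0.0342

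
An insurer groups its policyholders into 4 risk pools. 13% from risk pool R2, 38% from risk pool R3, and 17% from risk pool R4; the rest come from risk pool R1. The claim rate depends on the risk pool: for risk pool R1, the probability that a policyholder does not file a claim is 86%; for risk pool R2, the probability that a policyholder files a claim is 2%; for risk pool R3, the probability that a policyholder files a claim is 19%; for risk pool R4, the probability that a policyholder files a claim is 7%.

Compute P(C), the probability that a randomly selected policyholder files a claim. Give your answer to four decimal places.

P(R1) = 1 − (0.13 + 0.38 + 0.17) = 0.32.
P(C|R1) = 1 − 0.86 = 0.14.
P(C) = P(C|R1)·P(R1) + P(C|R2)·P(R2) + P(C|R3)·P(R3) + P(C|R4)·P(R4)
      = 0.14·0.32 + 0.02·0.13 + 0.19·0.38 + 0.07·0.17
      = 0.0448 + 0.0026 + 0.0722 + 0.0119 = 0.1315

P(C) ≈ 0.1315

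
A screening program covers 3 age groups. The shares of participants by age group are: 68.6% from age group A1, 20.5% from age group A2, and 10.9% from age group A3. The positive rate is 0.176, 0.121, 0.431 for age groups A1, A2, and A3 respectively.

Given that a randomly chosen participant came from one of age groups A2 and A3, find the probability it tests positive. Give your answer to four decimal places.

Let S = {A2, A3}.
P(S) = 0.205 + 0.109 = 0.314.
P(T ∩ S) = 0.121·0.205 + 0.431·0.109 = 0.024805 + 0.046979 = 0.071784.
P(T | S) = 0.071784 / 0.314 = 0.228611…

0.2286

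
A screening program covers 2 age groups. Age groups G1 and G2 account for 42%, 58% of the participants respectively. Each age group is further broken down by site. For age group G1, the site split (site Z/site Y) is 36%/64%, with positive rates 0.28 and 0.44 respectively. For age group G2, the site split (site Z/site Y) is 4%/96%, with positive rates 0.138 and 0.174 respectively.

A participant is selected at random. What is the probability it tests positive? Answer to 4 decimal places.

P(T|G1) = 0.36·0.28 + 0.64·0.44 = 0.1008 + 0.2816 = 0.3824
P(T|G2) = 0.04·0.138 + 0.96·0.174 = 0.00552 + 0.16704 = 0.17256
Then overall,
P(T) = 0.42·0.3824 + 0.58·0.17256
      = 0.160608 + 0.1000848 = 0.2606928

0.2607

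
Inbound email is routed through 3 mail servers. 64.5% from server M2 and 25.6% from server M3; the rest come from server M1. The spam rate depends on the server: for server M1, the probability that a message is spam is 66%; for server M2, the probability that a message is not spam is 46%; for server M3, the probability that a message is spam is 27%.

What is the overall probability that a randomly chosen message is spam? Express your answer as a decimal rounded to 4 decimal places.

0.4828

P(M1) = 1 − (0.645 + 0.256) = 0.099.
P(S|M2) = 1 − 0.46 = 0.54.
By the law of total probability,
P(S) = P(S|M1)·P(M1) + P(S|M2)·P(M2) + P(S|M3)·P(M3)
      = 0.66·0.099 + 0.54·0.645 + 0.27·0.256
      = 0.06534 + 0.3483 + 0.06912 = 0.48276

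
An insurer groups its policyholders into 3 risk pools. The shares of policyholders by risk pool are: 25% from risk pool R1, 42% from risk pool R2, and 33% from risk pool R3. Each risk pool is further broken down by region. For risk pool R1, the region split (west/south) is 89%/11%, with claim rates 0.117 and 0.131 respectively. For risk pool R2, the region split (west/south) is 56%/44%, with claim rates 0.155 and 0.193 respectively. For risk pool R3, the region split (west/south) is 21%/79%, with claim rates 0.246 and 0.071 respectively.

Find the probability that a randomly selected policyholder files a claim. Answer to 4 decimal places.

P(C|R1) = 0.89·0.117 + 0.11·0.131 = 0.10413 + 0.01441 = 0.11854
P(C|R2) = 0.56·0.155 + 0.44·0.193 = 0.0868 + 0.08492 = 0.17172
P(C|R3) = 0.21·0.246 + 0.79·0.071 = 0.05166 + 0.05609 = 0.10775
Then overall,
P(C) = 0.25·0.11854 + 0.42·0.17172 + 0.33·0.10775
      = 0.029635 + 0.0721224 + 0.0355575 = 0.1373149

0.1373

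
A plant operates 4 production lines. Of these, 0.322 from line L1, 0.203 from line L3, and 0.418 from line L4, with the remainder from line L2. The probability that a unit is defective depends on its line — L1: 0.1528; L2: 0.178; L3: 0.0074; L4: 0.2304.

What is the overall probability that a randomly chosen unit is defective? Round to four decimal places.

P(D) ≈ 0.1572

P(L2) = 1 − (0.322 + 0.203 + 0.418) = 0.057.
Using total probability over the partition,
P(D) = P(D|L1)·P(L1) + P(D|L2)·P(L2) + P(D|L3)·P(L3) + P(D|L4)·P(L4)
      = 0.1528·0.322 + 0.178·0.057 + 0.0074·0.203 + 0.2304·0.418
      = 0.0492016 + 0.010146 + 0.0015022 + 0.0963072 = 0.157157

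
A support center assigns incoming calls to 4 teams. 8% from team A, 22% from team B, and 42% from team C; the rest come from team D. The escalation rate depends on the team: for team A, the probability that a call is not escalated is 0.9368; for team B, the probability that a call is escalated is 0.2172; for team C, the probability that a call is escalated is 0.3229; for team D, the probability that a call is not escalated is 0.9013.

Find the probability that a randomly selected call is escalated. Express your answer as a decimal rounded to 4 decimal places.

P(D) = 1 − (0.08 + 0.22 + 0.42) = 0.28.
P(E|A) = 1 − 0.9368 = 0.0632.
P(E|D) = 1 − 0.9013 = 0.0987.
By the law of total probability,
P(E) = P(E|A)·P(A) + P(E|B)·P(B) + P(E|C)·P(C) + P(E|D)·P(D)
      = 0.0632·0.08 + 0.2172·0.22 + 0.3229·0.42 + 0.0987·0.28
      = 0.005056 + 0.047784 + 0.135618 + 0.027636 = 0.216094

P(E) ≈ 0.2161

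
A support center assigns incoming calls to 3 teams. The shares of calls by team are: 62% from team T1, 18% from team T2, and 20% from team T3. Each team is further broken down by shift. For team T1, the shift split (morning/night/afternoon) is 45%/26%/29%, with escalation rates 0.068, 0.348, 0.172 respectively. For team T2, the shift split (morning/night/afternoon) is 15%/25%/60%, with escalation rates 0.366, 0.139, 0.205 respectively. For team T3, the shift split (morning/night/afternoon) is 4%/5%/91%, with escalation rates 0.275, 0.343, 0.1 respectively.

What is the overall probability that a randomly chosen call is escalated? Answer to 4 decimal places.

P(E|T1) = 0.45·0.068 + 0.26·0.348 + 0.29·0.172 = 0.0306 + 0.09048 + 0.04988 = 0.17096
P(E|T2) = 0.15·0.366 + 0.25·0.139 + 0.6·0.205 = 0.0549 + 0.03475 + 0.123 = 0.21265
P(E|T3) = 0.04·0.275 + 0.05·0.343 + 0.91·0.1 = 0.011 + 0.01715 + 0.091 = 0.11915
Then overall,
P(E) = 0.62·0.17096 + 0.18·0.21265 + 0.2·0.11915
      = 0.1059952 + 0.038277 + 0.02383 = 0.1681022

0.1681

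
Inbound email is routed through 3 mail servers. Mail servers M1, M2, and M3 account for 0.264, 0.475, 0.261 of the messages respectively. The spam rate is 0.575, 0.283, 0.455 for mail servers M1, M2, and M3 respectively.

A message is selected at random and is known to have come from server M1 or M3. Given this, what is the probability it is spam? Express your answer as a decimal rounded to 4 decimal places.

Let J = {M1, M3}.
P(J) = 0.264 + 0.261 = 0.525.
P(S ∩ J) = 0.575·0.264 + 0.455·0.261 = 0.1518 + 0.118755 = 0.270555.
P(S | J) = 0.270555 / 0.525 = 0.515343…

0.5153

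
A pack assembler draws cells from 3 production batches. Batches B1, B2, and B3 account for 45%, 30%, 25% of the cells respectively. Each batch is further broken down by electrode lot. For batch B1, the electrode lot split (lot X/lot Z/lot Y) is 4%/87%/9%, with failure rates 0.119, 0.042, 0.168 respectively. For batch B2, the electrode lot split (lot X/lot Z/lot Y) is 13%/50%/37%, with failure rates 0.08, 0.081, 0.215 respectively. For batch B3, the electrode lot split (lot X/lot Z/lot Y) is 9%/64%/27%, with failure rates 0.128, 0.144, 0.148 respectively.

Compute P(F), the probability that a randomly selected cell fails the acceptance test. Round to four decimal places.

0.1004

P(F|B1) = 0.04·0.119 + 0.87·0.042 + 0.09·0.168 = 0.00476 + 0.03654 + 0.01512 = 0.05642
P(F|B2) = 0.13·0.08 + 0.5·0.081 + 0.37·0.215 = 0.0104 + 0.0405 + 0.07955 = 0.13045
P(F|B3) = 0.09·0.128 + 0.64·0.144 + 0.27·0.148 = 0.01152 + 0.09216 + 0.03996 = 0.14364
Then overall,
P(F) = 0.45·0.05642 + 0.3·0.13045 + 0.25·0.14364
      = 0.025389 + 0.039135 + 0.03591 = 0.100434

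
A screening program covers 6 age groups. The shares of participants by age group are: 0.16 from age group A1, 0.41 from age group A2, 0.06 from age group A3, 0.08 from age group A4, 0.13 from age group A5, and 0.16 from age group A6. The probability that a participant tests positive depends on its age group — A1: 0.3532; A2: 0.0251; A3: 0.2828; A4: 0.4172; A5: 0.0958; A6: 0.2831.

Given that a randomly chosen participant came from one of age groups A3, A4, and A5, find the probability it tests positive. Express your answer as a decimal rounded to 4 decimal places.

Let S = {A3, A4, A5}.
P(S) = 0.06 + 0.08 + 0.13 = 0.27.
P(T ∩ S) = 0.2828·0.06 + 0.4172·0.08 + 0.0958·0.13 = 0.016968 + 0.033376 + 0.012454 = 0.062798.
P(T | S) = 0.062798 / 0.27 = 0.232585…

P(T|S) ≈ 0.2326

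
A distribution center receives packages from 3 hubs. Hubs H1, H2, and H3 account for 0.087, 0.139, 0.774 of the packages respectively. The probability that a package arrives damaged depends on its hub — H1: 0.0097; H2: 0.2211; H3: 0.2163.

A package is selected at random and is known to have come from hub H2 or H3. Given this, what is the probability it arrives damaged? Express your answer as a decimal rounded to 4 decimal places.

Let S = {H2, H3}.
P(S) = 0.139 + 0.774 = 0.913.
P(D ∩ S) = 0.2211·0.139 + 0.2163·0.774 = 0.0307329 + 0.1674162 = 0.1981491.
P(D | S) = 0.1981491 / 0.913 = 0.217031…

P(D|S) ≈ 0.2170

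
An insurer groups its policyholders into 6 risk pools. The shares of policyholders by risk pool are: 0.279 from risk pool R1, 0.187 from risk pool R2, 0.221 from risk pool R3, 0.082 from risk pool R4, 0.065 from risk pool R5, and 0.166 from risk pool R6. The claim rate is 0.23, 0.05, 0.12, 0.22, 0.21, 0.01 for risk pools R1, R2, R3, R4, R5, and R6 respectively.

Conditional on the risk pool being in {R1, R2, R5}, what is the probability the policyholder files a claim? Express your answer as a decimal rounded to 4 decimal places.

0.1642

Let S = {R1, R2, R5}.
P(S) = 0.279 + 0.187 + 0.065 = 0.531.
P(C ∩ S) = 0.23·0.279 + 0.05·0.187 + 0.21·0.065 = 0.06417 + 0.00935 + 0.01365 = 0.08717.
P(C | S) = 0.08717 / 0.531 = 0.164162…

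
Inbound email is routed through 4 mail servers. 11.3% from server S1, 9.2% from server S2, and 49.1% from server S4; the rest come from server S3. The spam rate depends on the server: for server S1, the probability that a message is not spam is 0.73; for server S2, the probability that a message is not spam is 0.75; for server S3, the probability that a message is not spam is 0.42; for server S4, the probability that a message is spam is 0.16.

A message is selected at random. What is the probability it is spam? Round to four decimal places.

P(S) ≈ 0.3084

P(S3) = 1 − (0.113 + 0.092 + 0.491) = 0.304.
P(S|S1) = 1 − 0.73 = 0.27.
P(S|S2) = 1 − 0.75 = 0.25.
P(S|S3) = 1 − 0.42 = 0.58.
Summing over the partition,
P(S) = P(S|S1)·P(S1) + P(S|S2)·P(S2) + P(S|S3)·P(S3) + P(S|S4)·P(S4)
      = 0.27·0.113 + 0.25·0.092 + 0.58·0.304 + 0.16·0.491
      = 0.03051 + 0.023 + 0.17632 + 0.07856 = 0.30839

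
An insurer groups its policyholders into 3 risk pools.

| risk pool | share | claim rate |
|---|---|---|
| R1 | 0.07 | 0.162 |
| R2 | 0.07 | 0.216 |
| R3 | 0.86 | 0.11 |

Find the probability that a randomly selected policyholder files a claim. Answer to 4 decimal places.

P(C) = P(C|R1)·P(R1) + P(C|R2)·P(R2) + P(C|R3)·P(R3)
      = 0.162·0.07 + 0.216·0.07 + 0.11·0.86
      = 0.01134 + 0.01512 + 0.0946 = 0.12106

0.1211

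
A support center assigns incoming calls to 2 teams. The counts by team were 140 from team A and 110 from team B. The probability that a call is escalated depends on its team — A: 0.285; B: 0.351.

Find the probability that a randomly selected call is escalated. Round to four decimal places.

Total: 140 + 110 = 250.
P(A) = 140/250 = 0.56. P(B) = 110/250 = 0.44.
Summing over the partition,
P(E) = P(E|A)·P(A) + P(E|B)·P(B)
      = 0.285·0.56 + 0.351·0.44
      = 0.1596 + 0.15444 = 0.31404

P(E) ≈ 0.3140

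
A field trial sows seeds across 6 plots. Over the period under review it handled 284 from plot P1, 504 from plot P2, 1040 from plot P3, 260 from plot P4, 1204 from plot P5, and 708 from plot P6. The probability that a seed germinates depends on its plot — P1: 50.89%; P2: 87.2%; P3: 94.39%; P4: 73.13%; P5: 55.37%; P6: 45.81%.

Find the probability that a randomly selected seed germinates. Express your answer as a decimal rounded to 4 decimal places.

P(G) ≈ 0.6867

Total: 284 + 504 + 1040 + 260 + 1204 + 708 = 4000.
P(P1) = 284/4000 = 0.071. P(P2) = 504/4000 = 0.126. P(P3) = 1040/4000 = 0.26. P(P4) = 260/4000 = 0.065. P(P5) = 1204/4000 = 0.301. P(P6) = 708/4000 = 0.177.
P(G) = P(G|P1)·P(P1) + P(G|P2)·P(P2) + P(G|P3)·P(P3) + P(G|P4)·P(P4) + P(G|P5)·P(P5) + P(G|P6)·P(P6)
      = 0.5089·0.071 + 0.872·0.126 + 0.9439·0.26 + 0.7313·0.065 + 0.5537·0.301 + 0.4581·0.177
      = 0.0361319 + 0.109872 + 0.245414 + 0.0475345 + 0.1666637 + 0.0810837 = 0.6866998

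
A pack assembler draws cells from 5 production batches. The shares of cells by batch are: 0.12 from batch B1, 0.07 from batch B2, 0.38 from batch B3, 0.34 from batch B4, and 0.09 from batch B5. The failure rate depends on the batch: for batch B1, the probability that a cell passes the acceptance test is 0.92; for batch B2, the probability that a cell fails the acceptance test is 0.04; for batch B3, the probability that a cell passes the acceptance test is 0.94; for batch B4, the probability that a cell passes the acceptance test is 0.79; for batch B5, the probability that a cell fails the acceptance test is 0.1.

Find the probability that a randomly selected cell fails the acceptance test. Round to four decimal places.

P(F|B1) = 1 − 0.92 = 0.08.
P(F|B3) = 1 − 0.94 = 0.06.
P(F|B4) = 1 − 0.79 = 0.21.
P(F) = P(F|B1)·P(B1) + P(F|B2)·P(B2) + P(F|B3)·P(B3) + P(F|B4)·P(B4) + P(F|B5)·P(B5)
      = 0.08·0.12 + 0.04·0.07 + 0.06·0.38 + 0.21·0.34 + 0.1·0.09
      = 0.0096 + 0.0028 + 0.0228 + 0.0714 + 0.009 = 0.1156

0.1156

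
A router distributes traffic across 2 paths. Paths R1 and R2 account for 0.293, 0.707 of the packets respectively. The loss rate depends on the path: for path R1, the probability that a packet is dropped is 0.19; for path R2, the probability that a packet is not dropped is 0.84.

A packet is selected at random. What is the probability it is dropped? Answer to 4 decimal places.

P(L) ≈ 0.1688

P(L|R2) = 1 − 0.84 = 0.16.
P(L) = P(L|R1)·P(R1) + P(L|R2)·P(R2)
      = 0.19·0.293 + 0.16·0.707
      = 0.05567 + 0.11312 = 0.16879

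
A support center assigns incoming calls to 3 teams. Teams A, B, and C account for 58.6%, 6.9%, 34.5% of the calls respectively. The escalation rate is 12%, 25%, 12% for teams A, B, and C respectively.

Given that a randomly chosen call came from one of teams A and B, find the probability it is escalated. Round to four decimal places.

Let S = {A, B}.
P(S) = 0.586 + 0.069 = 0.655.
P(E ∩ S) = 0.12·0.586 + 0.25·0.069 = 0.07032 + 0.01725 = 0.08757.
P(E | S) = 0.08757 / 0.655 = 0.133695…

P(E|S) ≈ 0.1337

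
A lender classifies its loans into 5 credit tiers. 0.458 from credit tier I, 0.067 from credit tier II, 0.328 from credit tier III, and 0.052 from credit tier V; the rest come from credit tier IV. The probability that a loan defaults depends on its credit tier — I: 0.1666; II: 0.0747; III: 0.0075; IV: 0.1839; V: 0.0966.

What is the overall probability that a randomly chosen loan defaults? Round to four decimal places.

P(IV) = 1 − (0.458 + 0.067 + 0.328 + 0.052) = 0.095.
P(D) = P(D|I)·P(I) + P(D|II)·P(II) + P(D|III)·P(III) + P(D|IV)·P(IV) + P(D|V)·P(V)
      = 0.1666·0.458 + 0.0747·0.067 + 0.0075·0.328 + 0.1839·0.095 + 0.0966·0.052
      = 0.0763028 + 0.0050049 + 0.00246 + 0.0174705 + 0.0050232 = 0.1062614

0.1063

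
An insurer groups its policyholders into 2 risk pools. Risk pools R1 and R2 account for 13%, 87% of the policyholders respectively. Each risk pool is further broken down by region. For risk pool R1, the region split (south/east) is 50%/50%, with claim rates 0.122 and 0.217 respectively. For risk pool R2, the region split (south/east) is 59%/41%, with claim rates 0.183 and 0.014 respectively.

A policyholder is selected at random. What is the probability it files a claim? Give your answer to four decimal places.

0.1210

P(C|R1) = 0.5·0.122 + 0.5·0.217 = 0.061 + 0.1085 = 0.1695
P(C|R2) = 0.59·0.183 + 0.41·0.014 = 0.10797 + 0.00574 = 0.11371
By total probability over the outer partition,
P(C) = 0.13·0.1695 + 0.87·0.11371
      = 0.022035 + 0.0989277 = 0.1209627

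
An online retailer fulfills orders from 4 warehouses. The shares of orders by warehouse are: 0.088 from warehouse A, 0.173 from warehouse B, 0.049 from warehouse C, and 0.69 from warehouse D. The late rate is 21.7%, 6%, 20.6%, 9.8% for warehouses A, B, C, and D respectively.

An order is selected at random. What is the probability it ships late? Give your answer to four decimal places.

Summing over the partition,
P(L) = P(L|A)·P(A) + P(L|B)·P(B) + P(L|C)·P(C) + P(L|D)·P(D)
      = 0.217·0.088 + 0.06·0.173 + 0.206·0.049 + 0.098·0.69
      = 0.019096 + 0.01038 + 0.010094 + 0.06762 = 0.10719

0.1072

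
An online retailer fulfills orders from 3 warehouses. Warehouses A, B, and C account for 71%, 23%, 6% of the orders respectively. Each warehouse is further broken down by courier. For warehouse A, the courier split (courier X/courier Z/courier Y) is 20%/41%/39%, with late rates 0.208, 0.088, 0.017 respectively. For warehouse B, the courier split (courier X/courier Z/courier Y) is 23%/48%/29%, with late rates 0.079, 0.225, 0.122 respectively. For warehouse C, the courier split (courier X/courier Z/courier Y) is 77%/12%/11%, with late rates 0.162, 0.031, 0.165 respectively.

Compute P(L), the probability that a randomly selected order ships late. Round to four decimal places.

P(L) ≈ 0.1058

P(L|A) = 0.2·0.208 + 0.41·0.088 + 0.39·0.017 = 0.0416 + 0.03608 + 0.00663 = 0.08431
P(L|B) = 0.23·0.079 + 0.48·0.225 + 0.29·0.122 = 0.01817 + 0.108 + 0.03538 = 0.16155
P(L|C) = 0.77·0.162 + 0.12·0.031 + 0.11·0.165 = 0.12474 + 0.00372 + 0.01815 = 0.14661
Then overall,
P(L) = 0.71·0.08431 + 0.23·0.16155 + 0.06·0.14661
      = 0.0598601 + 0.0371565 + 0.0087966 = 0.1058132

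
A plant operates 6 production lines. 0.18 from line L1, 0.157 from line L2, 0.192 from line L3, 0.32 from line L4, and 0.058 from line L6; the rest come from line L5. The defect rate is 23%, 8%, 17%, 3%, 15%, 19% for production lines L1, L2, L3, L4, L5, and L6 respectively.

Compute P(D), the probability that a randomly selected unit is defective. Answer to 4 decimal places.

0.1212

P(L5) = 1 − (0.18 + 0.157 + 0.192 + 0.32 + 0.058) = 0.093.
Using total probability over the partition,
P(D) = P(D|L1)·P(L1) + P(D|L2)·P(L2) + P(D|L3)·P(L3) + P(D|L4)·P(L4) + P(D|L5)·P(L5) + P(D|L6)·P(L6)
      = 0.23·0.18 + 0.08·0.157 + 0.17·0.192 + 0.03·0.32 + 0.15·0.093 + 0.19·0.058
      = 0.0414 + 0.01256 + 0.03264 + 0.0096 + 0.01395 + 0.01102 = 0.12117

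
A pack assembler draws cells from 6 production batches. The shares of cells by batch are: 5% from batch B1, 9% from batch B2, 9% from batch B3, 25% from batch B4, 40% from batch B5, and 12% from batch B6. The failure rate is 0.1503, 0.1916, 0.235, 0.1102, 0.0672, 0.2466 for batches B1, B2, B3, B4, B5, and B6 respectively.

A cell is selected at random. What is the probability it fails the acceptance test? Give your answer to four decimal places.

0.1299

Using total probability over the partition,
P(F) = P(F|B1)·P(B1) + P(F|B2)·P(B2) + P(F|B3)·P(B3) + P(F|B4)·P(B4) + P(F|B5)·P(B5) + P(F|B6)·P(B6)
      = 0.1503·0.05 + 0.1916·0.09 + 0.235·0.09 + 0.1102·0.25 + 0.0672·0.4 + 0.2466·0.12
      = 0.007515 + 0.017244 + 0.02115 + 0.02755 + 0.02688 + 0.029592 = 0.129931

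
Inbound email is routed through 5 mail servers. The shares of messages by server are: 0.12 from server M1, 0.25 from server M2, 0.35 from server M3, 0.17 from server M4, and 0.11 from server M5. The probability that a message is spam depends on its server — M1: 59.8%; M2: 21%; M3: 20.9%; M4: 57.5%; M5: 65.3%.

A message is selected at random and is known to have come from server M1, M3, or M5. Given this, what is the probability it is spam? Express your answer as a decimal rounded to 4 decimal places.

P(S|J) ≈ 0.3737

Let J = {M1, M3, M5}.
P(J) = 0.12 + 0.35 + 0.11 = 0.58.
P(S ∩ J) = 0.598·0.12 + 0.209·0.35 + 0.653·0.11 = 0.07176 + 0.07315 + 0.07183 = 0.21674.
P(S | J) = 0.21674 / 0.58 = 0.373690…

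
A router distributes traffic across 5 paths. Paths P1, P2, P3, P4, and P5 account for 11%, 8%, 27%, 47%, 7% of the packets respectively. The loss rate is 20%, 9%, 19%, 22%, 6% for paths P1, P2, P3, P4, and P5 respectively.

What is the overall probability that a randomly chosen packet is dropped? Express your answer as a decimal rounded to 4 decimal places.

P(L) ≈ 0.1881

Summing over the partition,
P(L) = P(L|P1)·P(P1) + P(L|P2)·P(P2) + P(L|P3)·P(P3) + P(L|P4)·P(P4) + P(L|P5)·P(P5)
      = 0.2·0.11 + 0.09·0.08 + 0.19·0.27 + 0.22·0.47 + 0.06·0.07
      = 0.022 + 0.0072 + 0.0513 + 0.1034 + 0.0042 = 0.1881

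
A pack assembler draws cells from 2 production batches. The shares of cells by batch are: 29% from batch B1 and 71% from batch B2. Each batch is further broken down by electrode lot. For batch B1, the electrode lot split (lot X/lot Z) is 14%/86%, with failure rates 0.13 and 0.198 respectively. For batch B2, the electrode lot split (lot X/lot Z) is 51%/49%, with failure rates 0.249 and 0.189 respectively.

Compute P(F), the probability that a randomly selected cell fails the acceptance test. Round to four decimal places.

0.2106

P(F|B1) = 0.14·0.13 + 0.86·0.198 = 0.0182 + 0.17028 = 0.18848
P(F|B2) = 0.51·0.249 + 0.49·0.189 = 0.12699 + 0.09261 = 0.2196
Then overall,
P(F) = 0.29·0.18848 + 0.71·0.2196
      = 0.0546592 + 0.155916 = 0.2105752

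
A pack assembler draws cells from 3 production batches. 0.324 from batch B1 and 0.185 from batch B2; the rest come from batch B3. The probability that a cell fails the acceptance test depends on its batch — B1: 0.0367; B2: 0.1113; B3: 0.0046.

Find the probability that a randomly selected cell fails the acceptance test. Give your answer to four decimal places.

0.0347

P(B3) = 1 − (0.324 + 0.185) = 0.491.
P(F) = P(F|B1)·P(B1) + P(F|B2)·P(B2) + P(F|B3)·P(B3)
      = 0.0367·0.324 + 0.1113·0.185 + 0.0046·0.491
      = 0.0118908 + 0.0205905 + 0.0022586 = 0.0347399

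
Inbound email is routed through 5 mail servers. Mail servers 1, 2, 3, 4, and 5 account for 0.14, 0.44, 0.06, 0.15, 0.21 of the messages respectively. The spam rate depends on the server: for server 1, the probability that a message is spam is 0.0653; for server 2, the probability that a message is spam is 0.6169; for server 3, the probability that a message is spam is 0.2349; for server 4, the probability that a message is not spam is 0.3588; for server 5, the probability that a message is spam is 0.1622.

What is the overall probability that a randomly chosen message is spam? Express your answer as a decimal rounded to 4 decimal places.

P(S) ≈ 0.4249

P(S|4) = 1 − 0.3588 = 0.6412.
Summing over the partition,
P(S) = P(S|1)·P(1) + P(S|2)·P(2) + P(S|3)·P(3) + P(S|4)·P(4) + P(S|5)·P(5)
      = 0.0653·0.14 + 0.6169·0.44 + 0.2349·0.06 + 0.6412·0.15 + 0.1622·0.21
      = 0.009142 + 0.271436 + 0.014094 + 0.09618 + 0.034062 = 0.424914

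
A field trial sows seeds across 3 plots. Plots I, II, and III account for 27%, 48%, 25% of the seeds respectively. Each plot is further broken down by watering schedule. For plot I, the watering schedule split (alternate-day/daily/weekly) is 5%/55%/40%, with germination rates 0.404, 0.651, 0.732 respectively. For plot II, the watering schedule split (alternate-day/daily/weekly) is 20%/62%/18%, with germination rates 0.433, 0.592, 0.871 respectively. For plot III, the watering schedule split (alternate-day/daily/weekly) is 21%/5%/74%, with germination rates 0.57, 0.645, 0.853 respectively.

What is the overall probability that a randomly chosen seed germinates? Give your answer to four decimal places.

0.6700

P(G|I) = 0.05·0.404 + 0.55·0.651 + 0.4·0.732 = 0.0202 + 0.35805 + 0.2928 = 0.67105
P(G|II) = 0.2·0.433 + 0.62·0.592 + 0.18·0.871 = 0.0866 + 0.36704 + 0.15678 = 0.61042
P(G|III) = 0.21·0.57 + 0.05·0.645 + 0.74·0.853 = 0.1197 + 0.03225 + 0.63122 = 0.78317
Then overall,
P(G) = 0.27·0.67105 + 0.48·0.61042 + 0.25·0.78317
      = 0.1811835 + 0.2930016 + 0.1957925 = 0.6699776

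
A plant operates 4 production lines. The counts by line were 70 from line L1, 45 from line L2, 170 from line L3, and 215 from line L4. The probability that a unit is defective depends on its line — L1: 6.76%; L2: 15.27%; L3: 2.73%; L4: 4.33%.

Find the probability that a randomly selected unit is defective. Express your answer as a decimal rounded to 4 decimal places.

0.0511

Total: 70 + 45 + 170 + 215 = 500.
P(L1) = 70/500 = 0.14. P(L2) = 45/500 = 0.09. P(L3) = 170/500 = 0.34. P(L4) = 215/500 = 0.43.
Using total probability over the partition,
P(D) = P(D|L1)·P(L1) + P(D|L2)·P(L2) + P(D|L3)·P(L3) + P(D|L4)·P(L4)
      = 0.0676·0.14 + 0.1527·0.09 + 0.0273·0.34 + 0.0433·0.43
      = 0.009464 + 0.013743 + 0.009282 + 0.018619 = 0.051108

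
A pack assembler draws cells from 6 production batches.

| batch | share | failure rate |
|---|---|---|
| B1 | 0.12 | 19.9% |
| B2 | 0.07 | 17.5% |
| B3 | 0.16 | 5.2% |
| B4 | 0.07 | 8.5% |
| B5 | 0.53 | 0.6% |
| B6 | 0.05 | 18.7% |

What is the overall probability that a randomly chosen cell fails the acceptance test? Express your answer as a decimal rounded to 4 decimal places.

0.0629

P(F) = P(F|B1)·P(B1) + P(F|B2)·P(B2) + P(F|B3)·P(B3) + P(F|B4)·P(B4) + P(F|B5)·P(B5) + P(F|B6)·P(B6)
      = 0.199·0.12 + 0.175·0.07 + 0.052·0.16 + 0.085·0.07 + 0.006·0.53 + 0.187·0.05
      = 0.02388 + 0.01225 + 0.00832 + 0.00595 + 0.00318 + 0.00935 = 0.06293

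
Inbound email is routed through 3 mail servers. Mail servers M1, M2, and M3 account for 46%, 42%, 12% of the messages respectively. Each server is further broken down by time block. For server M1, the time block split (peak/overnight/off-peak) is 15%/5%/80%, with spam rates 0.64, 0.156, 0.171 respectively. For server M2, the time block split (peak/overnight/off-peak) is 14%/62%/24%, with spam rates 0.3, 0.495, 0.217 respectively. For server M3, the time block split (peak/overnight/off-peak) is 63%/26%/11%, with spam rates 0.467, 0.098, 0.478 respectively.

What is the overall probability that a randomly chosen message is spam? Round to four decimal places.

P(S) ≈ 0.3238

P(S|M1) = 0.15·0.64 + 0.05·0.156 + 0.8·0.171 = 0.096 + 0.0078 + 0.1368 = 0.2406
P(S|M2) = 0.14·0.3 + 0.62·0.495 + 0.24·0.217 = 0.042 + 0.3069 + 0.05208 = 0.40098
P(S|M3) = 0.63·0.467 + 0.26·0.098 + 0.11·0.478 = 0.29421 + 0.02548 + 0.05258 = 0.37227
By total probability over the outer partition,
P(S) = 0.46·0.2406 + 0.42·0.40098 + 0.12·0.37227
      = 0.110676 + 0.1684116 + 0.0446724 = 0.32376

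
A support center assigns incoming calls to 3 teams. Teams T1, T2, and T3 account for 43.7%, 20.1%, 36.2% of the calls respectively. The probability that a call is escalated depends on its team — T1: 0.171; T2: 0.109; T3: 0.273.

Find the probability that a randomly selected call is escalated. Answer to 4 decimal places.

P(E) = P(E|T1)·P(T1) + P(E|T2)·P(T2) + P(E|T3)·P(T3)
      = 0.171·0.437 + 0.109·0.201 + 0.273·0.362
      = 0.074727 + 0.021909 + 0.098826 = 0.195462

0.1955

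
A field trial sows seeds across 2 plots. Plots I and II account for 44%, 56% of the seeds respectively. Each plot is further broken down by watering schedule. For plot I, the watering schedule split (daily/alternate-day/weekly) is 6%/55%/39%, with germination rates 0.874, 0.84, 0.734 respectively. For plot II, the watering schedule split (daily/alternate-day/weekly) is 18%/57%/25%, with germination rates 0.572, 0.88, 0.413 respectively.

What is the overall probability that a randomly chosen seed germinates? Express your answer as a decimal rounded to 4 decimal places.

P(G) ≈ 0.7487

P(G|I) = 0.06·0.874 + 0.55·0.84 + 0.39·0.734 = 0.05244 + 0.462 + 0.28626 = 0.8007
P(G|II) = 0.18·0.572 + 0.57·0.88 + 0.25·0.413 = 0.10296 + 0.5016 + 0.10325 = 0.70781
By total probability over the outer partition,
P(G) = 0.44·0.8007 + 0.56·0.70781
      = 0.352308 + 0.3963736 = 0.7486816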